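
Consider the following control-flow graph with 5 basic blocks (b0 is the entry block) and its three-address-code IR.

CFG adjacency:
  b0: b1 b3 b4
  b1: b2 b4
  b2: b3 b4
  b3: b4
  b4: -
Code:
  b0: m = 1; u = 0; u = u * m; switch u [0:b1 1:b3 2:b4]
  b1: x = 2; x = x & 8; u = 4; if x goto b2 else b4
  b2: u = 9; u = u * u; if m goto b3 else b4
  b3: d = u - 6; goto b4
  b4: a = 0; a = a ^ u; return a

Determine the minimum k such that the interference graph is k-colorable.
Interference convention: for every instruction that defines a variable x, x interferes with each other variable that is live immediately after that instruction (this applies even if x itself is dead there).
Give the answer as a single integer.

Answer: 3

Analysis:
Block summaries:
  b0 def {m,u} use ∅
  b1 def {u,x} use ∅
  b2 def {u} use {m}
  b3 def {d} use {u}
  b4 def {a} use {u}

Liveness:
  live b0: ∅→{m,u}
  live b1: {m}→{m,u}
  live b2: {m}→{u}
  live b3: {u}→{u}
  live b4: {u}→∅

Conflict graph:
  a — {u}
  d — {u}
  m — {u,x}
  u — {a,d,m,x}
  x — {m,u}

Chromatic number:
  {m,u,x} pairwise interfere (3-clique) ⇒ χ ≥ 3
  3-colouring: r0={u}  r1={a,d,m}  r2={x}
  χ = 3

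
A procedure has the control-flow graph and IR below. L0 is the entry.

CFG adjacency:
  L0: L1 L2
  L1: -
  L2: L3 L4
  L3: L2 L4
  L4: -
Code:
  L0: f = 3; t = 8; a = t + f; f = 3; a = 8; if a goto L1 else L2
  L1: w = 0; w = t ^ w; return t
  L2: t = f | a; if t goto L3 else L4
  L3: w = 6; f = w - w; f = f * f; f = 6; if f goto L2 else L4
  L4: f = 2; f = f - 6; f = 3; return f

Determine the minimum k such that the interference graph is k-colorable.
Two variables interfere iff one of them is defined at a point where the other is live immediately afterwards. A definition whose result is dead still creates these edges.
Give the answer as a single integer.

Answer: 3

Derivation:
Per-block:
  L0: def={a,f,t} ue=∅
  L1: def={w} ue={t}
  L2: def={t} ue={a,f}
  L3: def={f,w} ue=∅
  L4: def={f} ue=∅

Live sets:
  live L0: ∅→{a,f,t}
  live L1: {t}→∅
  live L2: {a,f}→{a}
  live L3: {a}→{a,f}
  live L4: ∅→∅

Conflict graph:
  a: {f,t,w}
  f: {a,t}
  t: {a,f,w}
  w: {a,t}

Registers:
  lower bound: {a,f,t} mutually conflict ⇒ χ ≥ 3
  assign a→R0 f→R2 t→R1 w→R2 — no edge inside a register ⇒ χ ≤ 3
  χ = 3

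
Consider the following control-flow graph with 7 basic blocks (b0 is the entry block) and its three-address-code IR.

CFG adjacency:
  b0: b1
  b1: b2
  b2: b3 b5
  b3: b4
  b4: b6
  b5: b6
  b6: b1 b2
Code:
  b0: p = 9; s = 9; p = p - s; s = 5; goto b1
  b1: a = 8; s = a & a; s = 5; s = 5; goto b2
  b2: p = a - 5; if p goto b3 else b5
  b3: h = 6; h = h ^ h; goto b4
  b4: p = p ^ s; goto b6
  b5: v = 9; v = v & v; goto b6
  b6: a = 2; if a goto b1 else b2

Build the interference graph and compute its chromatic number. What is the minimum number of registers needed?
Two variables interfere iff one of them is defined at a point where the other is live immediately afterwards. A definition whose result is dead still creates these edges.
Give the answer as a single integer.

Per-block:
  b0: {p,s} / ∅
  b1: {a,s} / ∅
  b2: {p} / {a}
  b3: {h} / ∅
  b4: {p} / {p,s}
  b5: {v} / ∅
  b6: {a} / ∅

Liveness:
  b0 li=∅ lo=∅
  b1 li=∅ lo={a,s}
  b2 li={a,s} lo={p,s}
  b3 li={p,s} lo={p,s}
  b4 li={p,s} lo={s}
  b5 li={s} lo={s}
  b6 li={s} lo={a,s}

Conflict graph:
  a: {s}
  h: {p,s}
  p: {h,s}
  s: {a,h,p,v}
  v: {s}

Registers:
  lower bound: {h,p,s} mutually conflict ⇒ χ ≥ 3
  3-colouring: R0={s}  R1={a,h,v}  R2={p}
  χ = 3

Answer: 3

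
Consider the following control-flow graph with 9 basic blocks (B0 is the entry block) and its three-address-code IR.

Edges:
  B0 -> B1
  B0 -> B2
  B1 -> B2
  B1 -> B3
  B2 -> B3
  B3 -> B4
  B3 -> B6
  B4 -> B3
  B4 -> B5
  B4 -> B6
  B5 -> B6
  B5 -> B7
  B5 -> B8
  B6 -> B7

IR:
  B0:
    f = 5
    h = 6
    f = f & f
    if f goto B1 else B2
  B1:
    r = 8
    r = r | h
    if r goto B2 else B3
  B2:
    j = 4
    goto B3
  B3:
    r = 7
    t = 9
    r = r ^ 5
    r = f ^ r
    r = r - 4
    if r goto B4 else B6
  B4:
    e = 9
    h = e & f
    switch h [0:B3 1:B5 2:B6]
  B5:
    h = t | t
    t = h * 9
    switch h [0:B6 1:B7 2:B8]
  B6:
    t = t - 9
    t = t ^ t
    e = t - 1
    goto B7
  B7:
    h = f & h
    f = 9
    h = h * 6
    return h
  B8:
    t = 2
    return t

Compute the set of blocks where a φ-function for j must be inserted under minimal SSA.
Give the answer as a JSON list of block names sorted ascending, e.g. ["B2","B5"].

idom tree: B1←B0 B2←B0 B3←B0 B4←B3 B5←B4 B6←B3 B7←B3 B8←B5
Dom at joins:
  B2: preds {B0,B1}: {B0} ∩ {B0,B1} = {B0}; idom=B0
  B3: preds {B1,B2,B4}: {B0,B1} ∩ {B0,B2} ∩ {B0,B3,B4} = {B0}; idom=B0
  B6: preds {B3,B4,B5}: {B0,B3} ∩ {B0,B3,B4} ∩ {B0,B3,B4,B5} = {B0,B3}; idom=B3
  B7: preds {B5,B6}: {B0,B3,B4,B5} ∩ {B0,B3,B6} = {B0,B3}; idom=B3

DF derivation:
  join B2 pred B0: · stop@B0
  join B2 pred B1: B1 stop@B0
  join B3 pred B1: B1 stop@B0
  join B3 pred B2: B2 stop@B0
  join B3 pred B4: B4→B3 stop@B0
  join B6 pred B3: · stop@B3
  join B6 pred B4: B4 stop@B3
  join B6 pred B5: B5→B4 stop@B3
  join B7 pred B5: B5→B4 stop@B3
  join B7 pred B6: B6 stop@B3
  B0: DF=∅
  B1: DF={B2,B3}
  B2: DF={B3}
  B3: DF={B3}
  B4: DF={B3,B6,B7}
  B5: DF={B6,B7}
  B6: DF={B7}
  B7: DF=∅
  B8: DF=∅

φ for j: defs {B2}
  DF⁺ = {B3}

Answer: ["B3"]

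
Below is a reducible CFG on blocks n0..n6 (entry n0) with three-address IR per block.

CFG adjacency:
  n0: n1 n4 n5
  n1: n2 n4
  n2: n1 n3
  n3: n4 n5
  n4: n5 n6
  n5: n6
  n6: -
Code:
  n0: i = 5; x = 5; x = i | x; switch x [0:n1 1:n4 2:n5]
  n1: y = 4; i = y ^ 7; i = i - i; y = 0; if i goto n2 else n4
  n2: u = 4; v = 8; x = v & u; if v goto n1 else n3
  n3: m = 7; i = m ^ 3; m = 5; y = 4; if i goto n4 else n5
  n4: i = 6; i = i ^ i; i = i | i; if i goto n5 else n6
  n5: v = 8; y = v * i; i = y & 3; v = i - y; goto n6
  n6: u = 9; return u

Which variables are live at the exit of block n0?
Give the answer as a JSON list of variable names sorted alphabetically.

def/use:
  n0: {i,x} / ∅
  n1: {i,y} / ∅
  n2: {u,v,x} / ∅
  n3: {i,m,y} / ∅
  n4: {i} / ∅
  n5: {i,v,y} / {i}
  n6: {u} / ∅

Backward fixpoint:
  live n0: ∅→{i}
  live n1: ∅→∅
  live n2: ∅→∅
  live n3: ∅→{i}
  live n4: ∅→{i}
  live n5: {i}→∅
  live n6: ∅→∅

live-out(n0) = ["i"]

Answer: ["i"]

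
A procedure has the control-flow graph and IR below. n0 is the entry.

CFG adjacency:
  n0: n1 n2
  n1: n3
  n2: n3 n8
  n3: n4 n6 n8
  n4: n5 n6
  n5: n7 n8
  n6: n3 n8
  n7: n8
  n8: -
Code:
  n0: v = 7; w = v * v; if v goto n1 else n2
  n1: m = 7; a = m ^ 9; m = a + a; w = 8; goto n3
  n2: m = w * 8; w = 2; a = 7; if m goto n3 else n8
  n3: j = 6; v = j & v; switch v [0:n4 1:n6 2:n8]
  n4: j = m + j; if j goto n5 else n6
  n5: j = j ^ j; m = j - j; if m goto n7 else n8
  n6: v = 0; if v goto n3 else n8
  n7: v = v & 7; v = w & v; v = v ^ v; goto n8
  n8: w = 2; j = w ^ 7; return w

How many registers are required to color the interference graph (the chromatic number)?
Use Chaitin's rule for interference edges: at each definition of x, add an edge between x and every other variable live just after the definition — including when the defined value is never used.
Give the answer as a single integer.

def/use:
  n0: def={v,w} ue=∅
  n1: def={a,m,w} ue=∅
  n2: def={a,m,w} ue={w}
  n3: def={j,v} ue={v}
  n4: def={j} ue={j,m}
  n5: def={j,m} ue={j}
  n6: def={v} ue=∅
  n7: def={v} ue={v,w}
  n8: def={j,w} ue=∅

Backward fixpoint:
  n0 li=∅ lo={v,w}
  n1 li={v} lo={m,v,w}
  n2 li={v,w} lo={m,v,w}
  n3 li={m,v,w} lo={j,m,v,w}
  n4 li={j,m,v,w} lo={j,m,v,w}
  n5 li={j,v,w} lo={v,w}
  n6 li={m,w} lo={m,v,w}
  n7 li={v,w} lo=∅
  n8 li=∅ lo=∅

Interfere edges:
  a: {m,v,w}
  j: {m,v,w}
  m: {a,j,v,w}
  v: {a,j,m,w}
  w: {a,j,m,v}

Chromatic number:
  lower bound: {a,m,v,w} mutually conflict ⇒ χ ≥ 4
  assign a→r3 j→r3 m→r0 v→r1 w→r2 — no edge inside a register ⇒ χ ≤ 4
  χ = 4

Answer: 4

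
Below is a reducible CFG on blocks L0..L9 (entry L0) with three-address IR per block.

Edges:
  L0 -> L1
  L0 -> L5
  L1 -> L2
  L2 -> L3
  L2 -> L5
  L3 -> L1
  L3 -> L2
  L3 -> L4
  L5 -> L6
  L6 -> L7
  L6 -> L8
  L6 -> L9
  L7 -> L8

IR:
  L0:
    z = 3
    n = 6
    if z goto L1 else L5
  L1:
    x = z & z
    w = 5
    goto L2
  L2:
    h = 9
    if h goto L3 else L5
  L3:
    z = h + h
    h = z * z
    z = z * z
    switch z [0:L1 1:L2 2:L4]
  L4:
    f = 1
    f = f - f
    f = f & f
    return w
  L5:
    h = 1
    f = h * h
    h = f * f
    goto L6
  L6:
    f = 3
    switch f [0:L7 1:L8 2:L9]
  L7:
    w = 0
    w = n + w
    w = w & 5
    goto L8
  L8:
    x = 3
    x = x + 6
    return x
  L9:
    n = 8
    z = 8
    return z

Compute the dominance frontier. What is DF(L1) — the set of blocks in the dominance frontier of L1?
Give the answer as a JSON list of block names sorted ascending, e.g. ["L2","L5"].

idom tree: L1←L0 L2←L1 L3←L2 L4←L3 L5←L0 L6←L5 L7←L6 L8←L6 L9←L6
Join-block Dom:
  L1: preds {L0,L3}: {L0} ∩ {L0,L1,L2,L3} = {L0}; idom=L0
  L2: preds {L1,L3}: {L0,L1} ∩ {L0,L1,L2,L3} = {L0,L1}; idom=L1
  L5: preds {L0,L2}: {L0} ∩ {L0,L1,L2} = {L0}; idom=L0
  L8: preds {L6,L7}: {L0,L5,L6} ∩ {L0,L5,L6,L7} = {L0,L5,L6}; idom=L6

Frontier:
  join L1 pred L0: · stop@L0
  join L1 pred L3: L3→L2→L1 stop@L0
  join L2 pred L1: · stop@L1
  join L2 pred L3: L3→L2 stop@L1
  join L5 pred L0: · stop@L0
  join L5 pred L2: L2→L1 stop@L0
  join L8 pred L6: · stop@L6
  join L8 pred L7: L7 stop@L6
  L0: DF=∅
  L1: DF={L1,L5}
  L2: DF={L1,L2,L5}
  L3: DF={L1,L2}
  L4: DF=∅
  L5: DF=∅
  L6: DF=∅
  L7: DF={L8}
  L8: DF=∅
  L9: DF=∅

DF(L1) = ["L1", "L5"]

Answer: ["L1", "L5"]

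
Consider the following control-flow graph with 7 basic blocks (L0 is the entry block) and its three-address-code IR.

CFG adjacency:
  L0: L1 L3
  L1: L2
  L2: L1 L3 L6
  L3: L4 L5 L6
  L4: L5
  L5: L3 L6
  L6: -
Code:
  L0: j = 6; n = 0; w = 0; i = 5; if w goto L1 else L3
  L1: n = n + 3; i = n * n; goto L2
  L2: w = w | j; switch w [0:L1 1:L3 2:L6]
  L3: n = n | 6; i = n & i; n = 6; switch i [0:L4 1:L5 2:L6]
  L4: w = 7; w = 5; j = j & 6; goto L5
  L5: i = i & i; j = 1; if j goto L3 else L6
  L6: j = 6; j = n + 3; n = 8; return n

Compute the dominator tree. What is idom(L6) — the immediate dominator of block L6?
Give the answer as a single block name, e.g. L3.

Answer: L0

Working:
idom tree: L1←L0 L2←L1 L3←L0 L4←L3 L5←L3 L6←L0
Join-block Dom:
  L1: preds {L0,L2}: {L0} ∩ {L0,L1,L2} = {L0}; idom=L0
  L3: preds {L0,L2,L5}: {L0} ∩ {L0,L1,L2} ∩ {L0,L3,L5} = {L0}; idom=L0
  L5: preds {L3,L4}: {L0,L3} ∩ {L0,L3,L4} = {L0,L3}; idom=L3
  L6: preds {L2,L3,L5}: {L0,L1,L2} ∩ {L0,L3} ∩ {L0,L3,L5} = {L0}; idom=L0

idom(L6) = L0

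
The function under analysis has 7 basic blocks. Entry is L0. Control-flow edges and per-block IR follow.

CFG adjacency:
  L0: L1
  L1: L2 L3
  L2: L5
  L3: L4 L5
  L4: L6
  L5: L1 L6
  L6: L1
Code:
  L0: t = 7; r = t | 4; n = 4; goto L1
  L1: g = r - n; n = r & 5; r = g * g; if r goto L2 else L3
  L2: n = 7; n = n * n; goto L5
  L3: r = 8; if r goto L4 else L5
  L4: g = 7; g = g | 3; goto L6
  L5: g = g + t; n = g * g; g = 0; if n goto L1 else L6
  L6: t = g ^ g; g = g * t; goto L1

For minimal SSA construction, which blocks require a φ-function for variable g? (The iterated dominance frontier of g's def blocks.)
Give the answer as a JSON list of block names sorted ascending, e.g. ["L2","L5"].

idom tree: L1←L0 L2←L1 L3←L1 L4←L3 L5←L1 L6←L1
Join-block Dom:
  L1: preds {L0,L5,L6}: {L0} ∩ {L0,L1,L5} ∩ {L0,L1,L6} = {L0}; idom=L0
  L5: preds {L2,L3}: {L0,L1,L2} ∩ {L0,L1,L3} = {L0,L1}; idom=L1
  L6: preds {L4,L5}: {L0,L1,L3,L4} ∩ {L0,L1,L5} = {L0,L1}; idom=L1

DF derivation:
  L1←L0: walk · to L0
  L1←L5: walk L5→L1 to L0
  L1←L6: walk L6→L1 to L0
  L5←L2: walk L2 to L1
  L5←L3: walk L3 to L1
  L6←L4: walk L4→L3 to L1
  L6←L5: walk L5 to L1
  DF(L0)=∅
  DF(L1)={L1}
  DF(L2)={L5}
  DF(L3)={L5,L6}
  DF(L4)={L6}
  DF(L5)={L1,L6}
  DF(L6)={L1}

φ for g: defs {L1,L4,L5,L6}
  DF⁺ = {L1,L6}

Answer: ["L1", "L6"]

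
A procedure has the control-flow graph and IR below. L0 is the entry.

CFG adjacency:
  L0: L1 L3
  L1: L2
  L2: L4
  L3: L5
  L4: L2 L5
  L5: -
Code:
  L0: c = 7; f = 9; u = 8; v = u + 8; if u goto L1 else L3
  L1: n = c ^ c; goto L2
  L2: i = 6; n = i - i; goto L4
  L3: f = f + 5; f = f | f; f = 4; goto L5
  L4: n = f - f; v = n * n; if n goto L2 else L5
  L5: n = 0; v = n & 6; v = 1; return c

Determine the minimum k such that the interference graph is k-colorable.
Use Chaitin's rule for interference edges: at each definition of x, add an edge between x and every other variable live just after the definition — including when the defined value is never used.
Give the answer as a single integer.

Per-block:
  L0: {c,f,u,v} / ∅
  L1: {n} / {c}
  L2: {i,n} / ∅
  L3: {f} / {f}
  L4: {n,v} / {f}
  L5: {n,v} / {c}

Liveness:
  L0: in=∅ out={c,f}
  L1: in={c,f} out={c,f}
  L2: in={c,f} out={c,f}
  L3: in={c,f} out={c}
  L4: in={c,f} out={c,f}
  L5: in={c} out=∅

Interfere edges:
  c↔{f,i,n,u,v}
  f↔{c,i,n,u,v}
  i↔{c,f}
  n↔{c,f,v}
  u↔{c,f,v}
  v↔{c,f,n,u}

Registers:
  lower bound: {c,f,n,v} mutually conflict ⇒ χ ≥ 4
  4-colouring: c0={c}  c1={f}  c2={i,v}  c3={n,u}
  χ = 4

Answer: 4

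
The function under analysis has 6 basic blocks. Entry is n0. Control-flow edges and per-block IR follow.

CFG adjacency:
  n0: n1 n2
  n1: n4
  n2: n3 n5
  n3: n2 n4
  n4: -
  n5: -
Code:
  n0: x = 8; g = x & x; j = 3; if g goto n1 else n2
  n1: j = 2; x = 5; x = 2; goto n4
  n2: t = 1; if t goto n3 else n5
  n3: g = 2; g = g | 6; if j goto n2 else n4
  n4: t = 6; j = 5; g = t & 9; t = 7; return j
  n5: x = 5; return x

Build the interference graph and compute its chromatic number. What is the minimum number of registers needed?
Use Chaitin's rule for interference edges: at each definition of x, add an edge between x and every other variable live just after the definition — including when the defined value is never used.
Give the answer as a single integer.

Answer: 2

Analysis:
def/use:
  n0 def {g,j,x} use ∅
  n1 def {j,x} use ∅
  n2 def {t} use ∅
  n3 def {g} use {j}
  n4 def {g,j,t} use ∅
  n5 def {x} use ∅

Liveness:
  live n0: ∅→{j}
  live n1: ∅→∅
  live n2: {j}→{j}
  live n3: {j}→{j}
  live n4: ∅→∅
  live n5: ∅→∅

Conflict graph:
  g — {j}
  j — {g,t}
  t — {j}
  x — ∅

Chromatic number:
  clique {g,j} ⇒ need ≥ 2
  2-colouring: r0={j,x}  r1={g,t}
  χ = 2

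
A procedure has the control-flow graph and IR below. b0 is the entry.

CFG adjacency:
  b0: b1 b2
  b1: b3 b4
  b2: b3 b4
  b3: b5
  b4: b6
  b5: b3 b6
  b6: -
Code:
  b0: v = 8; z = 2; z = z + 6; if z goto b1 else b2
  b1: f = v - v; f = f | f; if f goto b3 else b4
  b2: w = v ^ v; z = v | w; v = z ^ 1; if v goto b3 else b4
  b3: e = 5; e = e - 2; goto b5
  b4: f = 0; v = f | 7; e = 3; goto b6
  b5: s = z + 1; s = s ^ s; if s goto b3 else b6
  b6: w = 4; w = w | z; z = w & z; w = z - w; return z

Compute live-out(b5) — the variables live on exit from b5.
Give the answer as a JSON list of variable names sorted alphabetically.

def/use:
  b0 def {v,z} use ∅
  b1 def {f} use {v}
  b2 def {v,w,z} use {v}
  b3 def {e} use ∅
  b4 def {e,f,v} use ∅
  b5 def {s} use {z}
  b6 def {w,z} use {z}

Backward fixpoint:
  live b0: ∅→{v,z}
  live b1: {v,z}→{z}
  live b2: {v}→{z}
  live b3: {z}→{z}
  live b4: {z}→{z}
  live b5: {z}→{z}
  live b6: {z}→∅

live-out(b5) = ["z"]

Answer: ["z"]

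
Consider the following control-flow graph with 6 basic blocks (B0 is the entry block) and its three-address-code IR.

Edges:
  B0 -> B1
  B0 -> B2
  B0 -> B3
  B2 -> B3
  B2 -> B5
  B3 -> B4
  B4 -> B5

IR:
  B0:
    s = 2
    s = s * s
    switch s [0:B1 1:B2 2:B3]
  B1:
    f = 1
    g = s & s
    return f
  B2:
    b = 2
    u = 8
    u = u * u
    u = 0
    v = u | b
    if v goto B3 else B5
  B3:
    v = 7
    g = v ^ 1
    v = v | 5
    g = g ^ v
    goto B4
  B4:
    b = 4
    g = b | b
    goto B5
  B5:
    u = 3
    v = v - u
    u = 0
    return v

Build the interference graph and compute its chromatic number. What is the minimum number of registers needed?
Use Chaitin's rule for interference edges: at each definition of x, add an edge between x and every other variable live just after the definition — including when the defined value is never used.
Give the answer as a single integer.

Per-block:
  B0 def {s} use ∅
  B1 def {f,g} use {s}
  B2 def {b,u,v} use ∅
  B3 def {g,v} use ∅
  B4 def {b,g} use ∅
  B5 def {u,v} use {v}

Live sets:
  B0: in=∅ out={s}
  B1: in={s} out=∅
  B2: in=∅ out={v}
  B3: in=∅ out={v}
  B4: in={v} out={v}
  B5: in={v} out=∅

Interfere edges:
  b — {u,v}
  f — {g,s}
  g — {f,v}
  s — {f}
  u — {b,v}
  v — {b,g,u}

Chromatic number:
  {b,u,v} pairwise interfere (3-clique) ⇒ χ ≥ 3
  assign b→c1 f→c0 g→c1 s→c1 u→c2 v→c0 — no edge inside a register ⇒ χ ≤ 3
  χ = 3

Answer: 3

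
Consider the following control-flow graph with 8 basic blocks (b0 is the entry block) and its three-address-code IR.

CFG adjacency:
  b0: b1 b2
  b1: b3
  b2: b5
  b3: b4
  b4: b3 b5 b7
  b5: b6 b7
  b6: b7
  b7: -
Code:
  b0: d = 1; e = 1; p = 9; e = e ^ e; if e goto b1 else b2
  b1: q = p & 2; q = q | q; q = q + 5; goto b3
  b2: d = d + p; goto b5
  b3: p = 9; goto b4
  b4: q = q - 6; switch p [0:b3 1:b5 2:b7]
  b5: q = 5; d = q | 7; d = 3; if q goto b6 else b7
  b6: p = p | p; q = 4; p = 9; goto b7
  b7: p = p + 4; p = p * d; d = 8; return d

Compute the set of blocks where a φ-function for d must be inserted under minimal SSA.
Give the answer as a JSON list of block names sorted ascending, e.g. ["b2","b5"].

Answer: ["b5", "b7"]

Working:
idom tree: b1←b0 b2←b0 b3←b1 b4←b3 b5←b0 b6←b5 b7←b0
Dom at joins:
  b3: preds {b1,b4}: {b0,b1} ∩ {b0,b1,b3,b4} = {b0,b1}; idom=b1
  b5: preds {b2,b4}: {b0,b2} ∩ {b0,b1,b3,b4} = {b0}; idom=b0
  b7: preds {b4,b5,b6}: {b0,b1,b3,b4} ∩ {b0,b5} ∩ {b0,b5,b6} = {b0}; idom=b0

DF walk-up:
  join b3 pred b1: · stop@b1
  join b3 pred b4: b4→b3 stop@b1
  join b5 pred b2: b2 stop@b0
  join b5 pred b4: b4→b3→b1 stop@b0
  join b7 pred b4: b4→b3→b1 stop@b0
  join b7 pred b5: b5 stop@b0
  join b7 pred b6: b6→b5 stop@b0
  DF(b0)=∅
  DF(b1)={b5,b7}
  DF(b2)={b5}
  DF(b3)={b3,b5,b7}
  DF(b4)={b3,b5,b7}
  DF(b5)={b7}
  DF(b6)={b7}
  DF(b7)=∅

φ for d: defs {b0,b2,b5,b7}
  DF⁺ = {b5,b7}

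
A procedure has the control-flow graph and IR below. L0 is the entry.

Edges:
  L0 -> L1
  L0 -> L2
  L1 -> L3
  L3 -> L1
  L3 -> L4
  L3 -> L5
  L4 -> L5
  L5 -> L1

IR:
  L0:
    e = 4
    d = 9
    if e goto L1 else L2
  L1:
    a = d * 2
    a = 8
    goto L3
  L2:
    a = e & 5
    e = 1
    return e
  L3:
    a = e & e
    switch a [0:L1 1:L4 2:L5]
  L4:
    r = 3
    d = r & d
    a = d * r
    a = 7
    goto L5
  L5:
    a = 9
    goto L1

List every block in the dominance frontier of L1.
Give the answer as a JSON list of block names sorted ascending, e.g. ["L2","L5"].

idom tree: L1←L0 L2←L0 L3←L1 L4←L3 L5←L3
Dom∩ at merges:
  L1: preds {L0,L3,L5}: {L0} ∩ {L0,L1,L3} ∩ {L0,L1,L3,L5} = {L0}; idom=L0
  L5: preds {L3,L4}: {L0,L1,L3} ∩ {L0,L1,L3,L4} = {L0,L1,L3}; idom=L3

Frontier:
  L1←L0: walk · to L0
  L1←L3: walk L3→L1 to L0
  L1←L5: walk L5→L3→L1 to L0
  L5←L3: walk · to L3
  L5←L4: walk L4 to L3
  L0: DF=∅
  L1: DF={L1}
  L2: DF=∅
  L3: DF={L1}
  L4: DF={L5}
  L5: DF={L1}

DF(L1) = ["L1"]

Answer: ["L1"]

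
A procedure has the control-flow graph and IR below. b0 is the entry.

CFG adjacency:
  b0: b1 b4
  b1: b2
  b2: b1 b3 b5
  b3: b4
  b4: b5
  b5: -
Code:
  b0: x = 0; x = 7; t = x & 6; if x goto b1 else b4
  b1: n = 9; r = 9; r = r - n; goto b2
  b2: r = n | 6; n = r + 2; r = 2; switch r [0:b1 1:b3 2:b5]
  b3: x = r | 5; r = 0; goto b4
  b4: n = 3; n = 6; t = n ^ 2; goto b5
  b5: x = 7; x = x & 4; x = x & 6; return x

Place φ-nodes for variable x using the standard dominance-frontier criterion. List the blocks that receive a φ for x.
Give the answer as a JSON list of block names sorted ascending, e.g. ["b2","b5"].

idom tree: b1←b0 b2←b1 b3←b2 b4←b0 b5←b0
Dom at joins:
  b1: preds {b0,b2}: {b0} ∩ {b0,b1,b2} = {b0}; idom=b0
  b4: preds {b0,b3}: {b0} ∩ {b0,b1,b2,b3} = {b0}; idom=b0
  b5: preds {b2,b4}: {b0,b1,b2} ∩ {b0,b4} = {b0}; idom=b0

DF derivation:
  join b1 pred b0: · stop@b0
  join b1 pred b2: b2→b1 stop@b0
  join b4 pred b0: · stop@b0
  join b4 pred b3: b3→b2→b1 stop@b0
  join b5 pred b2: b2→b1 stop@b0
  join b5 pred b4: b4 stop@b0
  b0 → ∅
  b1 → {b1,b4,b5}
  b2 → {b1,b4,b5}
  b3 → {b4}
  b4 → {b5}
  b5 → ∅

φ for x: defs {b0,b3,b5}
  DF⁺ = {b4,b5}

Answer: ["b4", "b5"]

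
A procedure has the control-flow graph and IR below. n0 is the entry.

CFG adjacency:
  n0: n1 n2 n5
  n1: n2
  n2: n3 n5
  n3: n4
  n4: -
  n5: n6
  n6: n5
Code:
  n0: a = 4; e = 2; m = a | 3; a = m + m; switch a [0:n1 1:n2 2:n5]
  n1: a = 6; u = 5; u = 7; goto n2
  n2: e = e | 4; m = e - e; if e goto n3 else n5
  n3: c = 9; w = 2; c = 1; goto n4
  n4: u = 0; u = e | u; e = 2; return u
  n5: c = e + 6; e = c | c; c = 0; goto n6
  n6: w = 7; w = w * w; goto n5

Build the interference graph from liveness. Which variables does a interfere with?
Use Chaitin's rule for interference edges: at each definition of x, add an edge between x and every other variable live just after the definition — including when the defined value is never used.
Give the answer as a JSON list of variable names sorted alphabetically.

Answer: ["e"]

Working:
Block summaries:
  n0: def={a,e,m} ue=∅
  n1: def={a,u} ue=∅
  n2: def={e,m} ue={e}
  n3: def={c,w} ue=∅
  n4: def={e,u} ue={e}
  n5: def={c,e} ue={e}
  n6: def={w} ue=∅

Liveness:
  live n0: ∅→{e}
  live n1: {e}→{e}
  live n2: {e}→{e}
  live n3: {e}→{e}
  live n4: {e}→∅
  live n5: {e}→{e}
  live n6: {e}→{e}

Interference:
  a↔{e}
  c↔{e}
  e↔{a,c,m,u,w}
  m↔{e}
  u↔{e}
  w↔{e}

N(a) = ["e"]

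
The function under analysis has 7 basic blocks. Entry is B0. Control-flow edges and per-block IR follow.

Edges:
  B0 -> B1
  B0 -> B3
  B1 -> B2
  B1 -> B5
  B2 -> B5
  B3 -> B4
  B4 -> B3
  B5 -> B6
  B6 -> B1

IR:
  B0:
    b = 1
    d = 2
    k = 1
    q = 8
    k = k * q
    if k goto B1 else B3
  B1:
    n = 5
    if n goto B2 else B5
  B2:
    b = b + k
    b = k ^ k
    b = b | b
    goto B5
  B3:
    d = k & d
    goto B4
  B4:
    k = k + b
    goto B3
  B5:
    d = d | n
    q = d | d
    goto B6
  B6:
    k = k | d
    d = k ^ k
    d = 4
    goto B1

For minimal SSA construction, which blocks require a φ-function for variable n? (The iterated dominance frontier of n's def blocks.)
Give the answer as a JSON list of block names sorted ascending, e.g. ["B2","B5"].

Answer: ["B1"]

Derivation:
idom tree: B1←B0 B2←B1 B3←B0 B4←B3 B5←B1 B6←B5
Dom∩ at merges:
  B1: preds {B0,B6}: {B0} ∩ {B0,B1,B5,B6} = {B0}; idom=B0
  B3: preds {B0,B4}: {B0} ∩ {B0,B3,B4} = {B0}; idom=B0
  B5: preds {B1,B2}: {B0,B1} ∩ {B0,B1,B2} = {B0,B1}; idom=B1

DF walk-up:
  join B1 pred B0: · stop@B0
  join B1 pred B6: B6→B5→B1 stop@B0
  join B3 pred B0: · stop@B0
  join B3 pred B4: B4→B3 stop@B0
  join B5 pred B1: · stop@B1
  join B5 pred B2: B2 stop@B1
  B0 → ∅
  B1 → {B1}
  B2 → {B5}
  B3 → {B3}
  B4 → {B3}
  B5 → {B1}
  B6 → {B1}

φ for n: defs {B1}
  DF⁺ = {B1}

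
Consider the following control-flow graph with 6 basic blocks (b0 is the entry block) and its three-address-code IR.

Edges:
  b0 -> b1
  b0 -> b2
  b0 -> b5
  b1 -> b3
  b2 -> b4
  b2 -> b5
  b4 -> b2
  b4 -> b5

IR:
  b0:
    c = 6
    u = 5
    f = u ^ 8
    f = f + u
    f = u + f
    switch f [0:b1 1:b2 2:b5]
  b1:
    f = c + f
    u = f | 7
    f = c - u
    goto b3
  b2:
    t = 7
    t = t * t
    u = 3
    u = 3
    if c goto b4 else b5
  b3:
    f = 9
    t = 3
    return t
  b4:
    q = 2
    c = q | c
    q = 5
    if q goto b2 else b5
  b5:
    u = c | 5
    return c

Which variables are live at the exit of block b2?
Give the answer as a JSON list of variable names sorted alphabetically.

Per-block:
  b0: {c,f,u} / ∅
  b1: {f,u} / {c,f}
  b2: {t,u} / {c}
  b3: {f,t} / ∅
  b4: {c,q} / {c}
  b5: {u} / {c}

Backward fixpoint:
  b0 li=∅ lo={c,f}
  b1 li={c,f} lo=∅
  b2 li={c} lo={c}
  b3 li=∅ lo=∅
  b4 li={c} lo={c}
  b5 li={c} lo=∅

live-out(b2) = ["c"]

Answer: ["c"]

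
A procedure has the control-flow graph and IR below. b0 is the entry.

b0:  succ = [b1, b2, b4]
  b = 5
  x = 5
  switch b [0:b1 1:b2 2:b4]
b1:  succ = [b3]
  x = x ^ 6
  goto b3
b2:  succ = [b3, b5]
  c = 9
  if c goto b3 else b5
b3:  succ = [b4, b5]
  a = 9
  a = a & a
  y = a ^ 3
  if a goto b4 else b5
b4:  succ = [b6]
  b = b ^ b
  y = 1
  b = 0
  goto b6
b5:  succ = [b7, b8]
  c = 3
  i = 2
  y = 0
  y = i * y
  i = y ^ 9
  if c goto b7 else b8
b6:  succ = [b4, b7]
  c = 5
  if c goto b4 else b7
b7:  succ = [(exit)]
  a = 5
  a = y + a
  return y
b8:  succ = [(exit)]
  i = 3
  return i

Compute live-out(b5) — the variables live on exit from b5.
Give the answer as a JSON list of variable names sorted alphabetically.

Answer: ["y"]

Analysis:
Per-block:
  b0 def {b,x} use ∅
  b1 def {x} use {x}
  b2 def {c} use ∅
  b3 def {a,y} use ∅
  b4 def {b,y} use {b}
  b5 def {c,i,y} use ∅
  b6 def {c} use ∅
  b7 def {a} use {y}
  b8 def {i} use ∅

Backward fixpoint:
  live b0: ∅→{b,x}
  live b1: {b,x}→{b}
  live b2: {b}→{b}
  live b3: {b}→{b}
  live b4: {b}→{b,y}
  live b5: ∅→{y}
  live b6: {b,y}→{b,y}
  live b7: {y}→∅
  live b8: ∅→∅

live-out(b5) = ["y"]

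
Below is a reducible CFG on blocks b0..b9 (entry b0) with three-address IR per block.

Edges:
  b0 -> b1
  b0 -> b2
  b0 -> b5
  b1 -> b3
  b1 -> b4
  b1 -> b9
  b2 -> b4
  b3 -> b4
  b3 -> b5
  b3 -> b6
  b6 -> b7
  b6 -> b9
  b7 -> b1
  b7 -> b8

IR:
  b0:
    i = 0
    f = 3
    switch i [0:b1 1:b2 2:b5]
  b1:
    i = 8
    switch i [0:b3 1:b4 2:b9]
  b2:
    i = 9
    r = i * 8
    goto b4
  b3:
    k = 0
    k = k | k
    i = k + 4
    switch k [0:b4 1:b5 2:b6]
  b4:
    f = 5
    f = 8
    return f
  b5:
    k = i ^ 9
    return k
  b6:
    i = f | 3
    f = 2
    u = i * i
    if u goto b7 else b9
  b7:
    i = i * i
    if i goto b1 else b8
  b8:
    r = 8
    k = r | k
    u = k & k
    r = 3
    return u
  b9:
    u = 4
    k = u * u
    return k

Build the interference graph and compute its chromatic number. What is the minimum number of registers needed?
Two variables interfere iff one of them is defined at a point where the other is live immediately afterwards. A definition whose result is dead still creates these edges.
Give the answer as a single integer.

Answer: 4

Analysis:
Block summaries:
  b0: {f,i} / ∅
  b1: {i} / ∅
  b2: {i,r} / ∅
  b3: {i,k} / ∅
  b4: {f} / ∅
  b5: {k} / {i}
  b6: {f,i,u} / {f}
  b7: {i} / {i}
  b8: {k,r,u} / {k}
  b9: {k,u} / ∅

Live sets:
  b0: in=∅ out={f,i}
  b1: in={f} out={f}
  b2: in=∅ out=∅
  b3: in={f} out={f,i,k}
  b4: in=∅ out=∅
  b5: in={i} out=∅
  b6: in={f,k} out={f,i,k}
  b7: in={f,i,k} out={f,k}
  b8: in={k} out=∅
  b9: in=∅ out=∅

Interfere edges:
  f: {i,k,u}
  i: {f,k,u}
  k: {f,i,r,u}
  r: {k,u}
  u: {f,i,k,r}

Registers:
  clique {f,i,k,u} ⇒ need ≥ 4
  assign f→c2 i→c3 k→c0 r→c2 u→c1 — no edge inside a register ⇒ χ ≤ 4
  χ = 4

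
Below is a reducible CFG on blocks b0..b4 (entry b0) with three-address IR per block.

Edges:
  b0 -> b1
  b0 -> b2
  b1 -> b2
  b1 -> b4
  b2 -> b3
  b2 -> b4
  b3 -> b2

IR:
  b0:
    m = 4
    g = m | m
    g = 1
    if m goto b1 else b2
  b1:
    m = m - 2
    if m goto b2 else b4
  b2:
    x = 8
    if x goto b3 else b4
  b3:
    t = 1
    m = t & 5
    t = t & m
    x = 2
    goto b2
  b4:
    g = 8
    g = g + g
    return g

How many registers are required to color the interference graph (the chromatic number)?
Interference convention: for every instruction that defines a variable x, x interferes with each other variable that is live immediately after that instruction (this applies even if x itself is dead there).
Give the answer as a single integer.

Block summaries:
  b0: {g,m} / ∅
  b1: {m} / {m}
  b2: {x} / ∅
  b3: {m,t,x} / ∅
  b4: {g} / ∅

Live sets:
  live b0: ∅→{m}
  live b1: {m}→∅
  live b2: ∅→∅
  live b3: ∅→∅
  live b4: ∅→∅

Interference:
  g↔{m}
  m↔{g,t}
  t↔{m}
  x↔∅

Chromatic number:
  clique {g,m} ⇒ need ≥ 2
  2-colouring: R0={m,x}  R1={g,t}
  χ = 2

Answer: 2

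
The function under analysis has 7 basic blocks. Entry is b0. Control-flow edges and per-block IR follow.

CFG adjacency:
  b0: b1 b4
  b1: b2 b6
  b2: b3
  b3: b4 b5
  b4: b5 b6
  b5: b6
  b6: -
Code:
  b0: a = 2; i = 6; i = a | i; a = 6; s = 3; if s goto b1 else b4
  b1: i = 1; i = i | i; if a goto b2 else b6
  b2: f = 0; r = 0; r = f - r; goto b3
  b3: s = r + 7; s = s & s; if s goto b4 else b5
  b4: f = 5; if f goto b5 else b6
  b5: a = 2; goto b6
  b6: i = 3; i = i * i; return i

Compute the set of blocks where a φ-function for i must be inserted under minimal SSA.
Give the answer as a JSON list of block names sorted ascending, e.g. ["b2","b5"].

Answer: ["b4", "b5", "b6"]

Working:
idom tree: b1←b0 b2←b1 b3←b2 b4←b0 b5←b0 b6←b0
Join-block Dom:
  b4: preds {b0,b3}: {b0} ∩ {b0,b1,b2,b3} = {b0}; idom=b0
  b5: preds {b3,b4}: {b0,b1,b2,b3} ∩ {b0,b4} = {b0}; idom=b0
  b6: preds {b1,b4,b5}: {b0,b1} ∩ {b0,b4} ∩ {b0,b5} = {b0}; idom=b0

Frontier:
  b4←b0: walk · to b0
  b4←b3: walk b3→b2→b1 to b0
  b5←b3: walk b3→b2→b1 to b0
  b5←b4: walk b4 to b0
  b6←b1: walk b1 to b0
  b6←b4: walk b4 to b0
  b6←b5: walk b5 to b0
  DF(b0)=∅
  DF(b1)={b4,b5,b6}
  DF(b2)={b4,b5}
  DF(b3)={b4,b5}
  DF(b4)={b5,b6}
  DF(b5)={b6}
  DF(b6)=∅

φ for i: defs {b0,b1,b6}
  DF⁺ = {b4,b5,b6}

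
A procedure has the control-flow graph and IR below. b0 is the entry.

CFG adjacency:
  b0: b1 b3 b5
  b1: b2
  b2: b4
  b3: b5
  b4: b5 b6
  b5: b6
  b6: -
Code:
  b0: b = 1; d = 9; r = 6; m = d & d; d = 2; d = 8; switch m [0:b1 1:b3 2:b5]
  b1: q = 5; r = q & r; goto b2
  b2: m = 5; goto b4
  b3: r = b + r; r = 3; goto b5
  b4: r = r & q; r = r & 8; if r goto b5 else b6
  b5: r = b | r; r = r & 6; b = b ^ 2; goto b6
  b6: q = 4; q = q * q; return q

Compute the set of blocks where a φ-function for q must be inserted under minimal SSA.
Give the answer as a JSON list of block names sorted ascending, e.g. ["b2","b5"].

Answer: ["b5", "b6"]

Working:
idom tree: b1←b0 b2←b1 b3←b0 b4←b2 b5←b0 b6←b0
Dom∩ at merges:
  b5: preds {b0,b3,b4}: {b0} ∩ {b0,b3} ∩ {b0,b1,b2,b4} = {b0}; idom=b0
  b6: preds {b4,b5}: {b0,b1,b2,b4} ∩ {b0,b5} = {b0}; idom=b0

DF walk-up:
  b5←b0: walk · to b0
  b5←b3: walk b3 to b0
  b5←b4: walk b4→b2→b1 to b0
  b6←b4: walk b4→b2→b1 to b0
  b6←b5: walk b5 to b0
  DF(b0)=∅
  DF(b1)={b5,b6}
  DF(b2)={b5,b6}
  DF(b3)={b5}
  DF(b4)={b5,b6}
  DF(b5)={b6}
  DF(b6)=∅

φ for q: defs {b1,b6}
  DF⁺ = {b5,b6}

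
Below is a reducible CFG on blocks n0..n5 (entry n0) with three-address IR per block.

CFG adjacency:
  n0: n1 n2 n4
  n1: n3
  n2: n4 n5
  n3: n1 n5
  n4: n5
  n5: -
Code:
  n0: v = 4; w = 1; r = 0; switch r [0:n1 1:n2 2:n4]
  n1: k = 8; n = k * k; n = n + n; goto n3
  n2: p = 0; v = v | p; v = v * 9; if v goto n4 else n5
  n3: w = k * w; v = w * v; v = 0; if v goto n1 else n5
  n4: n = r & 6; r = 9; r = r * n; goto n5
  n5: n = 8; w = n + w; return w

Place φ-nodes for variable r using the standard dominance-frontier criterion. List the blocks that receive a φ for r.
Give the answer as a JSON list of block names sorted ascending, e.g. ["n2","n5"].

idom tree: n1←n0 n2←n0 n3←n1 n4←n0 n5←n0
Dom at joins:
  n1: preds {n0,n3}: {n0} ∩ {n0,n1,n3} = {n0}; idom=n0
  n4: preds {n0,n2}: {n0} ∩ {n0,n2} = {n0}; idom=n0
  n5: preds {n2,n3,n4}: {n0,n2} ∩ {n0,n1,n3} ∩ {n0,n4} = {n0}; idom=n0

DF walk-up:
  n1←n0: walk · to n0
  n1←n3: walk n3→n1 to n0
  n4←n0: walk · to n0
  n4←n2: walk n2 to n0
  n5←n2: walk n2 to n0
  n5←n3: walk n3→n1 to n0
  n5←n4: walk n4 to n0
  n0 → ∅
  n1 → {n1,n5}
  n2 → {n4,n5}
  n3 → {n1,n5}
  n4 → {n5}
  n5 → ∅

φ for r: defs {n0,n4}
  DF⁺ = {n5}

Answer: ["n5"]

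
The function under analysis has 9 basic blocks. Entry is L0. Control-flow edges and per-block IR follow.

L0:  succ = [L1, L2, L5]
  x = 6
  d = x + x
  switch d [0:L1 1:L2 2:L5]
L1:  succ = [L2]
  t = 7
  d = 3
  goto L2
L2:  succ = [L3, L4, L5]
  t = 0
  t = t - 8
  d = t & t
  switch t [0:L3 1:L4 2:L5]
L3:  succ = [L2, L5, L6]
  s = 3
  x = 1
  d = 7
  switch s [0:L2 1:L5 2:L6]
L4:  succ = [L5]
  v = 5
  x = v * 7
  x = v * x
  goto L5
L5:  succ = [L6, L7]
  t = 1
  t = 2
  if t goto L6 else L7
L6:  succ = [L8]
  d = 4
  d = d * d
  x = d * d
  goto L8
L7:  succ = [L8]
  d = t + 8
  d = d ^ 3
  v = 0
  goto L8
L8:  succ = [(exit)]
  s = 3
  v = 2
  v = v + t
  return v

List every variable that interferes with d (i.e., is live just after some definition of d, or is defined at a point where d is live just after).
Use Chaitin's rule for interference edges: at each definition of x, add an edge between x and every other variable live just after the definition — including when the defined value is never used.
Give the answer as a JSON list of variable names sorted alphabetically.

Block summaries:
  L0 def {d,x} use ∅
  L1 def {d,t} use ∅
  L2 def {d,t} use ∅
  L3 def {d,s,x} use ∅
  L4 def {v,x} use ∅
  L5 def {t} use ∅
  L6 def {d,x} use ∅
  L7 def {d,v} use {t}
  L8 def {s,v} use {t}

Liveness:
  L0: in=∅ out=∅
  L1: in=∅ out=∅
  L2: in=∅ out={t}
  L3: in={t} out={t}
  L4: in=∅ out=∅
  L5: in=∅ out={t}
  L6: in={t} out={t}
  L7: in={t} out={t}
  L8: in={t} out=∅

Conflict graph:
  d↔{s,t}
  s↔{d,t,x}
  t↔{d,s,v,x}
  v↔{t,x}
  x↔{s,t,v}

N(d) = ["s", "t"]

Answer: ["s", "t"]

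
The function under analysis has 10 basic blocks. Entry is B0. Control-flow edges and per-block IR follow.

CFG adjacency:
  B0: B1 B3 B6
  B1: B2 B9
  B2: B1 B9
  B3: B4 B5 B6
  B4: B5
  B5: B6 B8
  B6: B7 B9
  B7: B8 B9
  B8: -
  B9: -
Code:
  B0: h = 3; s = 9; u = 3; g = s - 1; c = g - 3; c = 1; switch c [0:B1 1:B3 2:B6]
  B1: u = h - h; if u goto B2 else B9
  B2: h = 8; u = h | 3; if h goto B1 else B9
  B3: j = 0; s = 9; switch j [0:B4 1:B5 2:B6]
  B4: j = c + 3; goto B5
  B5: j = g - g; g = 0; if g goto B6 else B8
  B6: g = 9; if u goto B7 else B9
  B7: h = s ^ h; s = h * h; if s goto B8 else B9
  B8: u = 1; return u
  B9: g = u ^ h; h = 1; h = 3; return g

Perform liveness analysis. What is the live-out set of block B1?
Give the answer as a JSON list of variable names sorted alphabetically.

Block summaries:
  B0: def={c,g,h,s,u} ue=∅
  B1: def={u} ue={h}
  B2: def={h,u} ue=∅
  B3: def={j,s} ue=∅
  B4: def={j} ue={c}
  B5: def={g,j} ue={g}
  B6: def={g} ue={u}
  B7: def={h,s} ue={h,s}
  B8: def={u} ue=∅
  B9: def={g,h} ue={h,u}

Live sets:
  B0 li=∅ lo={c,g,h,s,u}
  B1 li={h} lo={h,u}
  B2 li=∅ lo={h,u}
  B3 li={c,g,h,u} lo={c,g,h,s,u}
  B4 li={c,g,h,s,u} lo={g,h,s,u}
  B5 li={g,h,s,u} lo={h,s,u}
  B6 li={h,s,u} lo={h,s,u}
  B7 li={h,s,u} lo={h,u}
  B8 li=∅ lo=∅
  B9 li={h,u} lo=∅

live-out(B1) = ["h", "u"]

Answer: ["h", "u"]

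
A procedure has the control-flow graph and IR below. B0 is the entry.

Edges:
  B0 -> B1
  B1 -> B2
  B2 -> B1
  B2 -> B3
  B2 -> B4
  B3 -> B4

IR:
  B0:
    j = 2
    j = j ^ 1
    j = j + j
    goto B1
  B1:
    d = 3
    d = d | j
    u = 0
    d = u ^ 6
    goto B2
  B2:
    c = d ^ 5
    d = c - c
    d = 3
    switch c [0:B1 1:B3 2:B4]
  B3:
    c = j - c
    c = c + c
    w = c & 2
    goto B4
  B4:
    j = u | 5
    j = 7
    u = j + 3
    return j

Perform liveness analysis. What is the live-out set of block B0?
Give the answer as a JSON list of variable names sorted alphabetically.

def/use:
  B0 def {j} use ∅
  B1 def {d,u} use {j}
  B2 def {c,d} use {d}
  B3 def {c,w} use {c,j}
  B4 def {j,u} use {u}

Backward fixpoint:
  B0 li=∅ lo={j}
  B1 li={j} lo={d,j,u}
  B2 li={d,j,u} lo={c,j,u}
  B3 li={c,j,u} lo={u}
  B4 li={u} lo=∅

live-out(B0) = ["j"]

Answer: ["j"]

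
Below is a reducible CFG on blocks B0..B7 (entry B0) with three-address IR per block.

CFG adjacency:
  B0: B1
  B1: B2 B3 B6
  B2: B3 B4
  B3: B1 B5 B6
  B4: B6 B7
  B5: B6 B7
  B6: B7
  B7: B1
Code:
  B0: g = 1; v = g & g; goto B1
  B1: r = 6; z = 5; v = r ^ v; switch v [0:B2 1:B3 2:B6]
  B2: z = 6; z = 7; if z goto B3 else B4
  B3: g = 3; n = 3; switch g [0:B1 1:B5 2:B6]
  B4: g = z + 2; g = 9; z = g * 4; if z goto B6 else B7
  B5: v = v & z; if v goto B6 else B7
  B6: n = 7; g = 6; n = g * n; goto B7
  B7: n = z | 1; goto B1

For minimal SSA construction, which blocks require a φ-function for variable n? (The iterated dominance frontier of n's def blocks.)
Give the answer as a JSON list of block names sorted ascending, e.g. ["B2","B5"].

Answer: ["B1", "B6", "B7"]

Derivation:
idom tree: B1←B0 B2←B1 B3←B1 B4←B2 B5←B3 B6←B1 B7←B1
Join-block Dom:
  B1: preds {B0,B3,B7}: {B0} ∩ {B0,B1,B3} ∩ {B0,B1,B7} = {B0}; idom=B0
  B3: preds {B1,B2}: {B0,B1} ∩ {B0,B1,B2} = {B0,B1}; idom=B1
  B6: preds {B1,B3,B4,B5}: {B0,B1} ∩ {B0,B1,B3} ∩ {B0,B1,B2,B4} ∩ {B0,B1,B3,B5} = {B0,B1}; idom=B1
  B7: preds {B4,B5,B6}: {B0,B1,B2,B4} ∩ {B0,B1,B3,B5} ∩ {B0,B1,B6} = {B0,B1}; idom=B1

DF derivation:
  join B1 pred B0: · stop@B0
  join B1 pred B3: B3→B1 stop@B0
  join B1 pred B7: B7→B1 stop@B0
  join B3 pred B1: · stop@B1
  join B3 pred B2: B2 stop@B1
  join B6 pred B1: · stop@B1
  join B6 pred B3: B3 stop@B1
  join B6 pred B4: B4→B2 stop@B1
  join B6 pred B5: B5→B3 stop@B1
  join B7 pred B4: B4→B2 stop@B1
  join B7 pred B5: B5→B3 stop@B1
  join B7 pred B6: B6 stop@B1
  B0 → ∅
  B1 → {B1}
  B2 → {B3,B6,B7}
  B3 → {B1,B6,B7}
  B4 → {B6,B7}
  B5 → {B6,B7}
  B6 → {B7}
  B7 → {B1}

φ for n: defs {B3,B6,B7}
  DF⁺ = {B1,B6,B7}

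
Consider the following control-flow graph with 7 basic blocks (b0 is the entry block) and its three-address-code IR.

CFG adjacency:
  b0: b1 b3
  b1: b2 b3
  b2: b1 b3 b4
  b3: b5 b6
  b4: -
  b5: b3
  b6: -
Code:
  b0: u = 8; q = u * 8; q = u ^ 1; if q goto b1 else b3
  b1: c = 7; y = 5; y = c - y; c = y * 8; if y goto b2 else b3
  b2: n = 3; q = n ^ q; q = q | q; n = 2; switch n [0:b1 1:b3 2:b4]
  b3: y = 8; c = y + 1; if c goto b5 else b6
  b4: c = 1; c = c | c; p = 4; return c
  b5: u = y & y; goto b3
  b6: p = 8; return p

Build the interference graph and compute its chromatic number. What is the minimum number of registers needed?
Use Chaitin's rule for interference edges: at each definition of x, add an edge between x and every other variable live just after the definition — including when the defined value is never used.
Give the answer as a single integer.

Block summaries:
  b0: {q,u} / ∅
  b1: {c,y} / ∅
  b2: {n,q} / {q}
  b3: {c,y} / ∅
  b4: {c,p} / ∅
  b5: {u} / {y}
  b6: {p} / ∅

Live sets:
  live b0: ∅→{q}
  live b1: {q}→{q}
  live b2: {q}→{q}
  live b3: ∅→{y}
  live b4: ∅→∅
  live b5: {y}→∅
  live b6: ∅→∅

Conflict graph:
  c: {p,q,y}
  n: {q}
  p: {c}
  q: {c,n,u,y}
  u: {q}
  y: {c,q}

Registers:
  clique {c,q,y} ⇒ need ≥ 3
  assign c→R1 n→R1 p→R0 q→R0 u→R1 y→R2 — no edge inside a register ⇒ χ ≤ 3
  χ = 3

Answer: 3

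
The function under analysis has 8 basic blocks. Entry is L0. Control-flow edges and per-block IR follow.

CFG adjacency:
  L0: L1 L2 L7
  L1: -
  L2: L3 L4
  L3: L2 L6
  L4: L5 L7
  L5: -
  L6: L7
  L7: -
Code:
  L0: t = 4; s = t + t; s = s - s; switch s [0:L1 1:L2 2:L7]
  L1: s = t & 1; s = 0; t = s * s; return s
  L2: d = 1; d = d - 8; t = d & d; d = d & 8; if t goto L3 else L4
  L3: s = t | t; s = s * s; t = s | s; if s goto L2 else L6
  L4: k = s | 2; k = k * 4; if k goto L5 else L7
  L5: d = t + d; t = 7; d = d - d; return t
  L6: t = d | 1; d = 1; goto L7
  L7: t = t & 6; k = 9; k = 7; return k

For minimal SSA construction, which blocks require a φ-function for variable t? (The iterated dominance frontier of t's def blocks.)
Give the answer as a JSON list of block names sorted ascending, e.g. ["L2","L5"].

idom tree: L1←L0 L2←L0 L3←L2 L4←L2 L5←L4 L6←L3 L7←L0
Dom∩ at merges:
  L2: preds {L0,L3}: {L0} ∩ {L0,L2,L3} = {L0}; idom=L0
  L7: preds {L0,L4,L6}: {L0} ∩ {L0,L2,L4} ∩ {L0,L2,L3,L6} = {L0}; idom=L0

DF derivation:
  join L2 pred L0: · stop@L0
  join L2 pred L3: L3→L2 stop@L0
  join L7 pred L0: · stop@L0
  join L7 pred L4: L4→L2 stop@L0
  join L7 pred L6: L6→L3→L2 stop@L0
  L0 → ∅
  L1 → ∅
  L2 → {L2,L7}
  L3 → {L2,L7}
  L4 → {L7}
  L5 → ∅
  L6 → {L7}
  L7 → ∅

φ for t: defs {L0,L1,L2,L3,L5,L6,L7}
  DF⁺ = {L2,L7}

Answer: ["L2", "L7"]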